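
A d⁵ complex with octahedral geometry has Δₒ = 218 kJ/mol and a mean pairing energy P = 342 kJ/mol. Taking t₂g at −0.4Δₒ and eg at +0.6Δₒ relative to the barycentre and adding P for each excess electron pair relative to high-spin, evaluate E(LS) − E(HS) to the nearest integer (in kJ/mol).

In the high-spin limit (t₂g³ eg²) the orbital term is 0.0Δₒ = 0 kJ/mol, with no excess pairing.
Low-spin: t₂g⁵ eg⁰, orbital CFSE = -2.0Δₒ = -436 kJ/mol; plus 2 excess pairs × P = +684 kJ/mol; total 248 kJ/mol.
Thus E(LS) − E(HS) = 248 kJ/mol.

248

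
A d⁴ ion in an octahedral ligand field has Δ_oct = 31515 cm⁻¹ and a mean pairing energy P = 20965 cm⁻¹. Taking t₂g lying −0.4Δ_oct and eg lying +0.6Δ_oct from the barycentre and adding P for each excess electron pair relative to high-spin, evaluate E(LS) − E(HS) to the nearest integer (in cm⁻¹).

-10550

High-spin: t₂g³ eg¹, CFSE = -0.6Δ_oct = -18909 cm⁻¹.
Low-spin t₂g⁴ eg⁰ gives -1.6Δ_oct = -50424 cm⁻¹, but forming 1 extra pair costs 1P = 20965 cm⁻¹, so E(LS) = -50424 + 20965 = -29459 cm⁻¹.
E(LS) − E(HS) = -29459 − (-18909) = -10550 cm⁻¹.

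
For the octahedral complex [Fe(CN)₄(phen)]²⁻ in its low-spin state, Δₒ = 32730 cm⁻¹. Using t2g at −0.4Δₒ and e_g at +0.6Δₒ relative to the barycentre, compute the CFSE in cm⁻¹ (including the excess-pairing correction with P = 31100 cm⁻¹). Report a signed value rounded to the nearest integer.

-16352

Ligand charges: 4×(-1) from CN⁻ and 1×(+0) from phen sum to -4; with overall charge -2, Fe is +2.
Fe sits in group 8; removing 2 electrons leaves Fe²⁺ with 8 − 2 = 6 d electrons.
Electron filling gives t2g^6 e_g^0.
Orbital CFSE = 6(-0.4) + 0(0.6) = -2.4Δₒ = -2.4 × 32730 = -78552 cm⁻¹.
Relative to high-spin t2g^4 e_g^2 (1 paired), the low-spin configuration has 2 additional pairs, contributing +2 × 31100 = +62200 cm⁻¹.
Combining: -78552 + 62200 = -16352 cm⁻¹.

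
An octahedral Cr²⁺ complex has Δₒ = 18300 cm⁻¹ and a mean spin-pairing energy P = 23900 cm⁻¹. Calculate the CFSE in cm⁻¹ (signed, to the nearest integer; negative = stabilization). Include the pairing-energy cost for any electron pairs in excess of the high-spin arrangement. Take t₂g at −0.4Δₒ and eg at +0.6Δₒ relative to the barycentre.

Group 6 minus oxidation state +2 gives a d⁴ configuration for Cr²⁺.
Since Δₒ = 18300 cm⁻¹ < P = 23900 cm⁻¹, the complex adopts the high-spin configuration.
Configuration: t₂g³ eg¹.
Orbital CFSE = -0.6Δₒ = -0.6 × 18300 = -10980 cm⁻¹.
High-spin has no excess pairs, so no pairing correction applies.

-10980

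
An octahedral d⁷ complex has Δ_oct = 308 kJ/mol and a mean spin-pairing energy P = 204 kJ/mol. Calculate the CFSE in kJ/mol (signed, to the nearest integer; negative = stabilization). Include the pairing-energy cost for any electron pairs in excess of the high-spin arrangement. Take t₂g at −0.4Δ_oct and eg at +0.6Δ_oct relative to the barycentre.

Δ_oct > P, so pairing is preferred: the ground state is low-spin.
That gives t₂g⁶ eg¹.
Orbital CFSE = -1.8Δ_oct = -1.8 × 308 = -554 kJ/mol.
Excess pairs vs high-spin: 3 − 2 = 1; pairing cost = +204 kJ/mol.
Net CFSE = -554 + 204 = -350 kJ/mol.

-350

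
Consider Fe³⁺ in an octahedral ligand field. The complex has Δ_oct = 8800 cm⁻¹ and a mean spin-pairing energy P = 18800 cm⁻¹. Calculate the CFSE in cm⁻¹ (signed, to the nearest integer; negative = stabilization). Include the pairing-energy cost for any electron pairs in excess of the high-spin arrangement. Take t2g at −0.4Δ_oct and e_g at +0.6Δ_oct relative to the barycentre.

0

Fe sits in group 8; removing 3 electrons leaves Fe³⁺ with 8 − 3 = 5 d electrons.
Δ_oct < P, so pairing is avoided: the ground state is high-spin.
Configuration: t2g^3 e_g^2.
Orbital CFSE = 0.0Δ_oct = 0.0 × 8800 = 0 cm⁻¹.
High-spin has no excess pairs, so no pairing correction applies.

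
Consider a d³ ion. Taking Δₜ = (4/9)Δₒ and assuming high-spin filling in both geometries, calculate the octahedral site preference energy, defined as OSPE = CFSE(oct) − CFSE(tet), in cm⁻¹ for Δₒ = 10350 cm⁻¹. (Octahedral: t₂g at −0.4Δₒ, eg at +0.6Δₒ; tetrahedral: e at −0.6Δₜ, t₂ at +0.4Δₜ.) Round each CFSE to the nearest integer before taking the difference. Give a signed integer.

-8740

In an octahedral site d³ (HS) is t₂g³ eg⁰, giving CFSE(oct) = -1.2Δₒ = -12420 cm⁻¹.
Tetrahedral e² t₂¹ gives -0.8Δₜ = -0.8 × (4/9) × 10350 = -3680 cm⁻¹.
Subtracting, OSPE = -12420 − (-3680) = -8740 cm⁻¹.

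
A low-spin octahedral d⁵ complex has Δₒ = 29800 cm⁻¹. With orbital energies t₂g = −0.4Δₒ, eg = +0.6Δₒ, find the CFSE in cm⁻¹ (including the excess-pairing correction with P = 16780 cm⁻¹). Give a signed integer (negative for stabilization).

-26040

Electron filling gives t₂g⁵ eg⁰.
CFSE(orbital) = 5×(-0.4Δₒ) + 0×(0.6Δₒ) = -2.0Δₒ; with Δₒ = 29800 cm⁻¹ that is -59600 cm⁻¹.
High-spin d⁵ would be t₂g³ eg² with 0 pairs; low-spin has 2, so 2 excess pairs cost +2P = +33560 cm⁻¹.
Net CFSE = -59600 + 33560 = -26040 cm⁻¹.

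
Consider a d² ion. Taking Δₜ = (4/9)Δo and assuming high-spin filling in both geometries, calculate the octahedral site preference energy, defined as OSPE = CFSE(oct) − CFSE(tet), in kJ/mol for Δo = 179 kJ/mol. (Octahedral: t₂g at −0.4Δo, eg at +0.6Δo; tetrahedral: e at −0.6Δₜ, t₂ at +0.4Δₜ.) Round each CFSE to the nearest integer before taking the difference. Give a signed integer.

-48

Octahedral high-spin t₂g² eg⁰: CFSE = -0.8 × 179 = -143 kJ/mol.
In a tetrahedral site the filling is e² t₂⁰: CFSE(tet) = -1.2Δₜ = -1.2 × (4/9)(179) = -95 kJ/mol.
OSPE = -143 − (-95) = -48 kJ/mol.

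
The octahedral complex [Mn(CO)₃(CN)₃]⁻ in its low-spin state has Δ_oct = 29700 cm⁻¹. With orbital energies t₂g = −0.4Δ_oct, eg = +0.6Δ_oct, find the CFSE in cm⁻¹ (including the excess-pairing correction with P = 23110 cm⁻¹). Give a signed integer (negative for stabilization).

Ligand charges: 3×(+0) from CO and 3×(-1) from CN⁻ sum to -3; with overall charge -1, Mn is +2.
Mn sits in group 7; removing 2 electrons leaves Mn²⁺ with 7 − 2 = 5 d electrons.
Configuration: t₂g⁵ eg⁰.
Orbital CFSE = 5(-0.4) + 0(0.6) = -2.0Δ_oct = -2.0 × 29700 = -59400 cm⁻¹.
Pairing penalty: 2 pairs vs 0 in the high-spin reference → 2 extra × P = 46220 cm⁻¹.
Overall CFSE = -59400 + 46220 = -13180 cm⁻¹.

-13180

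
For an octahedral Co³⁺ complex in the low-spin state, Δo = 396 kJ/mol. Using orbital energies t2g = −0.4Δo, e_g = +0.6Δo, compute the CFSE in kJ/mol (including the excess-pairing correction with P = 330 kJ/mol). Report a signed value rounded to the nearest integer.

-290

Co³⁺: group 9, so d-count = 9 − 3 = 6.
Configuration: t2g^6 e_g^0.
CFSE(orbital) = 6×(-0.4Δo) + 0×(0.6Δo) = -2.4Δo; with Δo = 396 kJ/mol that is -950 kJ/mol.
Relative to high-spin t2g^4 e_g^2 (1 paired), the low-spin configuration has 2 additional pairs, contributing +2 × 330 = +660 kJ/mol.
Net CFSE = -950 + 660 = -290 kJ/mol.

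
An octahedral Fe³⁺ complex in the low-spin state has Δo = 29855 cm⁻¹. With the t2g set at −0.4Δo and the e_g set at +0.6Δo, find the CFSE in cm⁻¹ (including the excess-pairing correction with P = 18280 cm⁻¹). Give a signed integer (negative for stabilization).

-23150

Fe sits in group 8; removing 3 electrons leaves Fe³⁺ with 8 − 3 = 5 d electrons.
Electron filling gives t2g^5 e_g^0.
Orbital CFSE = 5(-0.4) + 0(0.6) = -2.0Δo = -2.0 × 29855 = -59710 cm⁻¹.
High-spin d⁵ would be t2g^3 e_g^2 with 0 pairs; low-spin has 2, so 2 excess pairs cost +2P = +36560 cm⁻¹.
Net CFSE = -59710 + 36560 = -23150 cm⁻¹.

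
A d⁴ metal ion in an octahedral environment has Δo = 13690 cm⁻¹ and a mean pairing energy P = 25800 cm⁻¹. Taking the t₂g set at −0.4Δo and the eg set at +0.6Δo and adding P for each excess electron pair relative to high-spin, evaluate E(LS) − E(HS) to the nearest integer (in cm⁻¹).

12110

High-spin d⁴ fills as t₂g³ eg¹ with CFSE 3(−0.4) + 1(+0.6) = -0.6Δo = -8214 cm⁻¹.
Low-spin: t₂g⁴ eg⁰, orbital CFSE = -1.6Δo = -21904 cm⁻¹; plus 1 excess pair × P = +25800 cm⁻¹; total 3896 cm⁻¹.
The difference is 3896 − (-8214) = 12110 cm⁻¹, so high-spin lies lower.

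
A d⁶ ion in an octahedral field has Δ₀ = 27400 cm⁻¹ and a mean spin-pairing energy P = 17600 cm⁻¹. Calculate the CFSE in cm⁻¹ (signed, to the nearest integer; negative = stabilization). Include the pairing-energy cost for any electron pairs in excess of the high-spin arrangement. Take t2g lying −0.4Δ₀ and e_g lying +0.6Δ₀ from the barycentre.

Δ₀ > P, so pairing is preferred: the ground state is low-spin.
That gives t2g^6 e_g^0.
Orbital CFSE = -2.4Δ₀ = -2.4 × 27400 = -65760 cm⁻¹.
Excess pairs vs high-spin: 3 − 1 = 2; pairing cost = +35200 cm⁻¹.
Net CFSE = -65760 + 35200 = -30560 cm⁻¹.

-30560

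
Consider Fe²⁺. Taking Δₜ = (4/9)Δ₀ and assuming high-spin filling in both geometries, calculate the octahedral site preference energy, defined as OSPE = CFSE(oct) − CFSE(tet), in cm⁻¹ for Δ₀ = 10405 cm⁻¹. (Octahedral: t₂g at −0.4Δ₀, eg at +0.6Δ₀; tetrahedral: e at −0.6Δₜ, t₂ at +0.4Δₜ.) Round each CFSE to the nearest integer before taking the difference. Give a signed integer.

-1387

Fe is in group 8, so Fe²⁺ is d⁶ (8 − 2 = 6).
Octahedral high-spin t₂g⁴ eg²: CFSE = -0.4 × 10405 = -4162 cm⁻¹.
In a tetrahedral site the filling is e³ t₂³: CFSE(tet) = -0.6Δₜ = -0.6 × (4/9)(10405) = -2775 cm⁻¹.
Subtracting, OSPE = -4162 − (-2775) = -1387 cm⁻¹.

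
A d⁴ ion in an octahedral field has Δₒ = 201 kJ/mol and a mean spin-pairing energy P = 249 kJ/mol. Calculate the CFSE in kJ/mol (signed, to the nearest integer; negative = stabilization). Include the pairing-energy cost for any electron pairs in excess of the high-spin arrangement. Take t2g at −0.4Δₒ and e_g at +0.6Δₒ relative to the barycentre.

Since Δₒ = 201 kJ/mol < P = 249 kJ/mol, the complex adopts the high-spin configuration.
Filling d⁴ accordingly: t2g^3 e_g^1.
Orbital CFSE = -0.6Δₒ = -0.6 × 201 = -121 kJ/mol.
High-spin has no excess pairs, so no pairing correction applies.

-121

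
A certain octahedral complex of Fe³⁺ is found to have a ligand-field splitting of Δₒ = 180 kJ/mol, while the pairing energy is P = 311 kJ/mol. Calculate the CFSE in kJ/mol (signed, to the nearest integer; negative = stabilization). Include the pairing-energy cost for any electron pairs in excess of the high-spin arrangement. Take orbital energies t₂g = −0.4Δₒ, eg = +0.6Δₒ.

Group 8 minus oxidation state +3 gives a d⁵ configuration for Fe³⁺.
Δₒ < P, so pairing is avoided: the ground state is high-spin.
Configuration: t₂g³ eg².
Orbital CFSE = 0.0Δₒ = 0.0 × 180 = 0 kJ/mol.
High-spin has no excess pairs, so no pairing correction applies.

0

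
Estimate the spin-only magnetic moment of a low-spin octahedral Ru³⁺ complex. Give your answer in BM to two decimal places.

Ru sits in group 8; removing 3 electrons leaves Ru³⁺ with 8 − 3 = 5 d electrons.
Configuration: t₂g⁵ eg⁰ → 1 unpaired electron.
μ(spin-only) = √[1(1+2)] = √3 ≈ 1.73 BM.

1.73 BM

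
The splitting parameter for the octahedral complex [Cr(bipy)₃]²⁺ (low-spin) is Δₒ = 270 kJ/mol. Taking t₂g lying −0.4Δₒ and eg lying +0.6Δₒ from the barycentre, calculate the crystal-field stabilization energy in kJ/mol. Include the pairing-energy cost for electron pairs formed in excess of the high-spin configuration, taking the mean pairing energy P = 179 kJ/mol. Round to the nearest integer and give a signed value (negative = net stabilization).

-253

bipy is neutral, so the +2 overall charge sits on Cr: oxidation state +2.
Cr sits in group 6; removing 2 electrons leaves Cr²⁺ with 6 − 2 = 4 d electrons.
Configuration: t₂g⁴ eg⁰.
CFSE(orbital) = 4×(-0.4Δₒ) + 0×(0.6Δₒ) = -1.6Δₒ; with Δₒ = 270 kJ/mol that is -432 kJ/mol.
Relative to high-spin t₂g³ eg¹ (0 paired), the low-spin configuration has 1 additional pair, contributing +1 × 179 = +179 kJ/mol.
Overall CFSE = -432 + 179 = -253 kJ/mol.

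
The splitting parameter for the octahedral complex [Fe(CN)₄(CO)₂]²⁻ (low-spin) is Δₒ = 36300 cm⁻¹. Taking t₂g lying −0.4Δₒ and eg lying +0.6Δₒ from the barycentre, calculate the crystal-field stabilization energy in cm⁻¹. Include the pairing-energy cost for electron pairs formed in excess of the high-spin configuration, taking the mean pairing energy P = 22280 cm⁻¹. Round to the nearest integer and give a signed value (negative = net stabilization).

-42560

Ligand charges: 4×(-1) from CN⁻ and 2×(+0) from CO sum to -4; with overall charge -2, Fe is +2.
Fe is in group 8, so Fe²⁺ is d⁶ (8 − 2 = 6).
Electron filling gives t₂g⁶ eg⁰.
Orbital CFSE = 6(-0.4) + 0(0.6) = -2.4Δₒ = -2.4 × 36300 = -87120 cm⁻¹.
Relative to high-spin t₂g⁴ eg² (1 paired), the low-spin configuration has 2 additional pairs, contributing +2 × 22280 = +44560 cm⁻¹.
Overall CFSE = -87120 + 44560 = -42560 cm⁻¹.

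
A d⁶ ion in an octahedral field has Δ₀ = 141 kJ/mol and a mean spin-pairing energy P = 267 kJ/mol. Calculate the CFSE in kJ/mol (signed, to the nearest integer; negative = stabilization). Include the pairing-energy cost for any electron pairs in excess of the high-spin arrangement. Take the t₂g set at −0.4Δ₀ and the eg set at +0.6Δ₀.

Here Δ₀ < P (141 < 267), so the high-spin state is favoured.
That gives t₂g⁴ eg².
Orbital CFSE = -0.4Δ₀ = -0.4 × 141 = -56 kJ/mol.
High-spin has no excess pairs, so no pairing correction applies.

-56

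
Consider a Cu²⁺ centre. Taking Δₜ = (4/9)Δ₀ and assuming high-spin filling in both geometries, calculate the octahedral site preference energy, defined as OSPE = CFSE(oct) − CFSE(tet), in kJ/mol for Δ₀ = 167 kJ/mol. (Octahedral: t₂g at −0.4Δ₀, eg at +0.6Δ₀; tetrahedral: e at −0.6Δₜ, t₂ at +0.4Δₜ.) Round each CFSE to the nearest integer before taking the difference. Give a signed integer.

Group 11 minus oxidation state +2 gives a d⁹ configuration for Cu²⁺.
Octahedral high-spin t2g^6 e_g^3: CFSE = -0.6 × 167 = -100 kJ/mol.
Tetrahedral: e^4 t2^5, CFSE = 4(−0.6) + 5(+0.4) = -0.4Δₜ = -0.4 × (4/9) × 167 = -30 kJ/mol.
OSPE = -100 − (-30) = -70 kJ/mol.

-70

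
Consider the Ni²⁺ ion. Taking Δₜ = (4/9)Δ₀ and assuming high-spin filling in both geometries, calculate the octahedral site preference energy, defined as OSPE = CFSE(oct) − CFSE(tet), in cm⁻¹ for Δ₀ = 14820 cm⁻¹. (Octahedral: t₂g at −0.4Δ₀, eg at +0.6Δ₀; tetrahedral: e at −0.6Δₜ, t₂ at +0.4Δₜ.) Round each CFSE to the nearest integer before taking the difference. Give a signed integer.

-12515

Ni sits in group 10; removing 2 electrons leaves Ni²⁺ with 10 − 2 = 8 d electrons.
Octahedral (high-spin): t₂g⁶ eg², CFSE = 6(−0.4) + 2(+0.6) = -1.2Δ₀ = -1.2 × 14820 = -17784 cm⁻¹.
Tetrahedral: e⁴ t₂⁴, CFSE = 4(−0.6) + 4(+0.4) = -0.8Δₜ = -0.8 × (4/9) × 14820 = -5269 cm⁻¹.
OSPE = -17784 − (-5269) = -12515 cm⁻¹.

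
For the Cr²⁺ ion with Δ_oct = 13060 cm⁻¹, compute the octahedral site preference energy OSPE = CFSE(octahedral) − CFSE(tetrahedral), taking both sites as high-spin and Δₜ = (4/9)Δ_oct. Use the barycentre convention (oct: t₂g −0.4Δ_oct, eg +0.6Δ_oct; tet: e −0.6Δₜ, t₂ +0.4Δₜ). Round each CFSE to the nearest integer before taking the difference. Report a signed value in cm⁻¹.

Cr²⁺: group 6, so d-count = 6 − 2 = 4.
Octahedral (high-spin): t2g^3 e_g^1, CFSE = 3(−0.4) + 1(+0.6) = -0.6Δ_oct = -0.6 × 13060 = -7836 cm⁻¹.
Tetrahedral e^2 t2^2 gives -0.4Δₜ = -0.4 × (4/9) × 13060 = -2322 cm⁻¹.
Subtracting, OSPE = -7836 − (-2322) = -5514 cm⁻¹.

-5514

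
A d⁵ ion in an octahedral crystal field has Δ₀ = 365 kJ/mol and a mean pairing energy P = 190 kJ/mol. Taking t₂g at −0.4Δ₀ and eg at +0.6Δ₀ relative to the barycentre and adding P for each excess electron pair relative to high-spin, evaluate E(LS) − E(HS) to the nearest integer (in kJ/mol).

-350

In the high-spin limit (t₂g³ eg²) the orbital term is 0.0Δ₀ = 0 kJ/mol, with no excess pairing.
Low-spin: t₂g⁵ eg⁰, orbital CFSE = -2.0Δ₀ = -730 kJ/mol; plus 2 excess pairs × P = +380 kJ/mol; total -350 kJ/mol.
The difference is -350 − (0) = -350 kJ/mol, so low-spin lies lower.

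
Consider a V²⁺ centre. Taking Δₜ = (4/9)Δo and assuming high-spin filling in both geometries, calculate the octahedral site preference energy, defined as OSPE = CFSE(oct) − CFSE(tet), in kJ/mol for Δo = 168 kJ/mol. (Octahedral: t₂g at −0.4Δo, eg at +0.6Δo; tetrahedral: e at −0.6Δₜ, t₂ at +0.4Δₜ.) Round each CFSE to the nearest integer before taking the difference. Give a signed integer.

V sits in group 5; removing 2 electrons leaves V²⁺ with 5 − 2 = 3 d electrons.
Octahedral (high-spin): t2g^3 e_g^0, CFSE = 3(−0.4) + 0(+0.6) = -1.2Δo = -1.2 × 168 = -202 kJ/mol.
Tetrahedral: e^2 t2^1, CFSE = 2(−0.6) + 1(+0.4) = -0.8Δₜ = -0.8 × (4/9) × 168 = -60 kJ/mol.
OSPE = CFSE(oct) − CFSE(tet) = -202 − (-60) = -142 kJ/mol.

-142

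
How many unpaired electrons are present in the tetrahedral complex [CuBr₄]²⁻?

Each Br⁻ contributes -1; 4 × (-1) = -4. With overall charge -2, Cu is in the +2 oxidation state.
Cu is in group 11, so Cu²⁺ is d⁹ (11 − 2 = 9).
With tetrahedral geometry the complex is necessarily high-spin.
Configuration: e^4 t2^5, giving 1 unpaired electron.

1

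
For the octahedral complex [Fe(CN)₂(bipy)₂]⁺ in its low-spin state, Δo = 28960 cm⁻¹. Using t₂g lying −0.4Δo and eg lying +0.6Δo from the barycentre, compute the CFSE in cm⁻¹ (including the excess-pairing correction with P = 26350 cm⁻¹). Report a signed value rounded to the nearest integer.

Ligand charges: 2×(-1) from CN⁻ and 2×(+0) from bipy sum to -2; with overall charge +1, Fe is +3.
Fe³⁺: group 8, so d-count = 8 − 3 = 5.
Configuration: t₂g⁵ eg⁰.
Orbital CFSE = 5(-0.4) + 0(0.6) = -2.0Δo = -2.0 × 28960 = -57920 cm⁻¹.
Pairing penalty: 2 pairs vs 0 in the high-spin reference → 2 extra × P = 52700 cm⁻¹.
Net CFSE = -57920 + 52700 = -5220 cm⁻¹.

-5220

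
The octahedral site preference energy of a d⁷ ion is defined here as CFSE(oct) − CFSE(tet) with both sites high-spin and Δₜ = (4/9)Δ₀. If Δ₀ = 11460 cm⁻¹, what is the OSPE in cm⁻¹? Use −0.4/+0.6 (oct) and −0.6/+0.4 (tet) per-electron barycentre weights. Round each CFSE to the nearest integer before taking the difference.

In an octahedral site d⁷ (HS) is t₂g⁵ eg², giving CFSE(oct) = -0.8Δ₀ = -9168 cm⁻¹.
Tetrahedral: e⁴ t₂³, CFSE = 4(−0.6) + 3(+0.4) = -1.2Δₜ = -1.2 × (4/9) × 11460 = -6112 cm⁻¹.
OSPE = CFSE(oct) − CFSE(tet) = -9168 − (-6112) = -3056 cm⁻¹.

-3056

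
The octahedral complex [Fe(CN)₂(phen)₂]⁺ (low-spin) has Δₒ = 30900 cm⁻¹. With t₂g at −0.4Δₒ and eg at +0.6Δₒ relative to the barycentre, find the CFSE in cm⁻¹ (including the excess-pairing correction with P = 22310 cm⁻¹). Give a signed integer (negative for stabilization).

Ligand charges: 2×(-1) from CN⁻ and 2×(+0) from phen sum to -2; with overall charge +1, Fe is +3.
Fe is in group 8, so Fe³⁺ is d⁵ (8 − 3 = 5).
Configuration: t₂g⁵ eg⁰.
The orbital stabilization is -2.0Δₒ = -2.0 × 30900 = -61800 cm⁻¹.
Relative to high-spin t₂g³ eg² (0 paired), the low-spin configuration has 2 additional pairs, contributing +2 × 22310 = +44620 cm⁻¹.
Net CFSE = -61800 + 44620 = -17180 cm⁻¹.

-17180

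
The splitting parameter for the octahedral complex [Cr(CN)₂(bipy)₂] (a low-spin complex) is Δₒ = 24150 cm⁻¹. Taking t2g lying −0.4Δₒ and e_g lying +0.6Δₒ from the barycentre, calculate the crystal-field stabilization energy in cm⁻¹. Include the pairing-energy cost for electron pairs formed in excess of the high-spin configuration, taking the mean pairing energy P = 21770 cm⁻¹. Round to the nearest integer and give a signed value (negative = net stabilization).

Ligand charges: 2×(-1) from CN⁻ and 2×(+0) from bipy sum to -2; with overall charge +0, Cr is +2.
Cr is in group 6, so Cr²⁺ is d⁴ (6 − 2 = 4).
Electron filling gives t2g^4 e_g^0.
CFSE(orbital) = 4×(-0.4Δₒ) + 0×(0.6Δₒ) = -1.6Δₒ; with Δₒ = 24150 cm⁻¹ that is -38640 cm⁻¹.
Relative to high-spin t2g^3 e_g^1 (0 paired), the low-spin configuration has 1 additional pair, contributing +1 × 21770 = +21770 cm⁻¹.
Overall CFSE = -38640 + 21770 = -16870 cm⁻¹.

-16870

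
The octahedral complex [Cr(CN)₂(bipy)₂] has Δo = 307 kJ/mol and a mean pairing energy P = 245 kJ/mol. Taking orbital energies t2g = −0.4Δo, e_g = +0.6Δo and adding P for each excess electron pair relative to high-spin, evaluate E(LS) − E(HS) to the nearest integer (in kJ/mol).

Ligand charges: 2×(-1) from CN⁻ and 2×(+0) from bipy sum to -2; with overall charge +0, Cr is +2.
Group 6 minus oxidation state +2 gives a d⁴ configuration for Cr²⁺.
High-spin d⁴ fills as t2g^3 e_g^1 with CFSE 3(−0.4) + 1(+0.6) = -0.6Δo = -184 kJ/mol.
Low-spin t2g^4 e_g^0 gives -1.6Δo = -491 kJ/mol, but forming 1 extra pair costs 1P = 245 kJ/mol, so E(LS) = -491 + 245 = -246 kJ/mol.
E(LS) − E(HS) = -246 − (-184) = -62 kJ/mol.

-62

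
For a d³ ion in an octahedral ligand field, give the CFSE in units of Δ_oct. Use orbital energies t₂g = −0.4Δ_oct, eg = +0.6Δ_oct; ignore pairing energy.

For octahedral d³ the high- and low-spin configurations coincide.
Configuration: t₂g³ eg⁰.
CFSE = 3(-0.4Δ_oct) + 0(0.6Δ_oct) = -1.2Δ_oct + 0.0Δ_oct = -1.2Δ_oct.

-1.2 Δ_oct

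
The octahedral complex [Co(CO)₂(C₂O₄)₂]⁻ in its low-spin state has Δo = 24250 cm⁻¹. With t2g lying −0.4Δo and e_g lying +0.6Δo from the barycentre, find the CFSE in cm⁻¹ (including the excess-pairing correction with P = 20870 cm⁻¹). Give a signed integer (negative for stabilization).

-16460

Ligand charges: 2×(+0) from CO and 2×(-2) from C₂O₄²⁻ sum to -4; with overall charge -1, Co is +3.
Co sits in group 9; removing 3 electrons leaves Co³⁺ with 9 − 3 = 6 d electrons.
Electron filling gives t2g^6 e_g^0.
CFSE(orbital) = 6×(-0.4Δo) + 0×(0.6Δo) = -2.4Δo; with Δo = 24250 cm⁻¹ that is -58200 cm⁻¹.
Pairing penalty: 3 pairs vs 1 in the high-spin reference → 2 extra × P = 41740 cm⁻¹.
Combining: -58200 + 41740 = -16460 cm⁻¹.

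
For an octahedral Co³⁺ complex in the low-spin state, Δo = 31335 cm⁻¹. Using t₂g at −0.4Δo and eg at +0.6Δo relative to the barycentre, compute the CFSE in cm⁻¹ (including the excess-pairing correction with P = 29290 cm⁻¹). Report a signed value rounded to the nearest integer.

Group 9 minus oxidation state +3 gives a d⁶ configuration for Co³⁺.
The d⁶ electrons fill as t₂g⁶ eg⁰.
CFSE(orbital) = 6×(-0.4Δo) + 0×(0.6Δo) = -2.4Δo; with Δo = 31335 cm⁻¹ that is -75204 cm⁻¹.
Relative to high-spin t₂g⁴ eg² (1 paired), the low-spin configuration has 2 additional pairs, contributing +2 × 29290 = +58580 cm⁻¹.
Combining: -75204 + 58580 = -16624 cm⁻¹.

-16624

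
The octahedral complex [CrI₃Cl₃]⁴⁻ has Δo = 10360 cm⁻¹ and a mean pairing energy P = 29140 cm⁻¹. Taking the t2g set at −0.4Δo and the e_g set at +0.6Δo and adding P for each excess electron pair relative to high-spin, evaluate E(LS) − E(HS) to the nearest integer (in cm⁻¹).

Ligand charges: 3×(-1) from I⁻ and 3×(-1) from Cl⁻ sum to -6; with overall charge -4, Cr is +2.
Cr²⁺: group 6, so d-count = 6 − 2 = 4.
High-spin d⁴ fills as t2g^3 e_g^1 with CFSE 3(−0.4) + 1(+0.6) = -0.6Δo = -6216 cm⁻¹.
For low-spin the configuration is t2g^4 e_g^0: orbital energy -1.6 × 10360 = -16576 cm⁻¹, and 1 additional pair relative to high-spin adds 29140 cm⁻¹, giving 12564 cm⁻¹.
The difference is 12564 − (-6216) = 18780 cm⁻¹, so high-spin lies lower.

18780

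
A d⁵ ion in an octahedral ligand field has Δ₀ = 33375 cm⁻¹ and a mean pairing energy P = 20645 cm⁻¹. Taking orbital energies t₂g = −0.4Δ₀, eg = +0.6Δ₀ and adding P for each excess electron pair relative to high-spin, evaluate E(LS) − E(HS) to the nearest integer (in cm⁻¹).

-25460

High-spin d⁵ fills as t₂g³ eg² with CFSE 3(−0.4) + 2(+0.6) = 0.0Δ₀ = 0 cm⁻¹.
For low-spin the configuration is t₂g⁵ eg⁰: orbital energy -2.0 × 33375 = -66750 cm⁻¹, and 2 additional pairs relative to high-spin add 41290 cm⁻¹, giving -25460 cm⁻¹.
E(LS) − E(HS) = -25460 − (0) = -25460 cm⁻¹.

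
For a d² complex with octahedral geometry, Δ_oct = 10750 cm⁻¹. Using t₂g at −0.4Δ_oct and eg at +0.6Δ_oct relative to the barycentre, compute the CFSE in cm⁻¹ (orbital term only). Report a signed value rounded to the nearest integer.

For octahedral d² the high- and low-spin configurations coincide.
Configuration: t₂g² eg⁰.
Orbital CFSE = 2(-0.4) + 0(0.6) = -0.8Δ_oct = -0.8 × 10750 = -8600 cm⁻¹.

-8600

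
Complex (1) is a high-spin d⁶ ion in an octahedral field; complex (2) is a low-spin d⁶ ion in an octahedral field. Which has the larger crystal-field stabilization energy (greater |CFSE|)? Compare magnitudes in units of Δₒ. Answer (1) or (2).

(1): t2g^4 e_g^2, CFSE = -0.4Δₒ.
(2): t2g^6 e_g^0, CFSE = -2.4Δₒ.
So (2) has the larger |CFSE|.

(2)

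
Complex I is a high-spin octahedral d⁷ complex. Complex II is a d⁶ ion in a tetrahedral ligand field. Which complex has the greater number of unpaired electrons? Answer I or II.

I: t2g^5 e_g^2 → 3 unpaired.
II: Tetrahedral splitting is small, so the complex is high-spin; e³ t₂³ → 4 unpaired.
So II has more unpaired electrons.

II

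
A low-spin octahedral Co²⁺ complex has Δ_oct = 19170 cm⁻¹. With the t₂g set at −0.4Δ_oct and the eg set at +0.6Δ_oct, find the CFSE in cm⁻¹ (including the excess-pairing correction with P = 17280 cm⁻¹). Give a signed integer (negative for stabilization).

Group 9 minus oxidation state +2 gives a d⁷ configuration for Co²⁺.
Electron filling gives t₂g⁶ eg¹.
The orbital stabilization is -1.8Δ_oct = -1.8 × 19170 = -34506 cm⁻¹.
Relative to high-spin t₂g⁵ eg² (2 paired), the low-spin configuration has 1 additional pair, contributing +1 × 17280 = +17280 cm⁻¹.
Combining: -34506 + 17280 = -17226 cm⁻¹.

-17226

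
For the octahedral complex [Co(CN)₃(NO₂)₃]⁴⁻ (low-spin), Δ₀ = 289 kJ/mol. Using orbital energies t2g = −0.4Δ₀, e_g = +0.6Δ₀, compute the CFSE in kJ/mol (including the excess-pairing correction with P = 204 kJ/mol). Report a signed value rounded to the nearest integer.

Ligand charges: 3×(-1) from CN⁻ and 3×(-1) from NO₂⁻ sum to -6; with overall charge -4, Co is +2.
Group 9 minus oxidation state +2 gives a d⁷ configuration for Co²⁺.
Electron filling gives t2g^6 e_g^1.
Orbital CFSE = 6(-0.4) + 1(0.6) = -1.8Δ₀ = -1.8 × 289 = -520 kJ/mol.
High-spin d⁷ would be t2g^5 e_g^2 with 2 pairs; low-spin has 3, so 1 excess pair costs +1P = +204 kJ/mol.
Net CFSE = -520 + 204 = -316 kJ/mol.

-316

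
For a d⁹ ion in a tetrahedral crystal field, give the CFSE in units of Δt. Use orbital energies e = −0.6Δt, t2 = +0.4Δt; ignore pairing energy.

Tetrahedral fields are weak (Δₜ ≈ 4/9 Δₒ), so electrons fill high-spin.
Configuration: e^4 t2^5.
CFSE = 4(-0.6Δt) + 5(0.4Δt) = -2.4Δt + 2.0Δt = -0.4Δt.

-0.4 Δt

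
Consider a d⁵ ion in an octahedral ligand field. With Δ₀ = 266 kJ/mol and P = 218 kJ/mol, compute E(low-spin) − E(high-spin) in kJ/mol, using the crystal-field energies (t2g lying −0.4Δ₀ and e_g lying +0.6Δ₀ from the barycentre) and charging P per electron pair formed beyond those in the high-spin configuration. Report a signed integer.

-96

High-spin d⁵ fills as t2g^3 e_g^2 with CFSE 3(−0.4) + 2(+0.6) = 0.0Δ₀ = 0 kJ/mol.
Low-spin: t2g^5 e_g^0, orbital CFSE = -2.0Δ₀ = -532 kJ/mol; plus 2 excess pairs × P = +436 kJ/mol; total -96 kJ/mol.
The difference is -96 − (0) = -96 kJ/mol, so low-spin lies lower.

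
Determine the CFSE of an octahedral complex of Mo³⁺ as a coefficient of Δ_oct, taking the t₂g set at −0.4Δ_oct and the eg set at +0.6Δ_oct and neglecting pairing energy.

Group 6 minus oxidation state +3 gives a d³ configuration for Mo³⁺.
Configuration: t₂g³ eg⁰.
CFSE = 3(-0.4Δ_oct) + 0(0.6Δ_oct) = -1.2Δ_oct + 0.0Δ_oct = -1.2Δ_oct.

-1.2 Δ_oct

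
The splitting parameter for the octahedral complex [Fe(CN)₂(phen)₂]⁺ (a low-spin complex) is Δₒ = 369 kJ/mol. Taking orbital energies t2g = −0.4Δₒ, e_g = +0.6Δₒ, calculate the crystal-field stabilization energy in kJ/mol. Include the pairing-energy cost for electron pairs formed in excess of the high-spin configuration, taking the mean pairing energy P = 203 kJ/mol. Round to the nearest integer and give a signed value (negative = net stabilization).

Ligand charges: 2×(-1) from CN⁻ and 2×(+0) from phen sum to -2; with overall charge +1, Fe is +3.
Fe is in group 8, so Fe³⁺ is d⁵ (8 − 3 = 5).
The d⁵ electrons fill as t2g^5 e_g^0.
CFSE(orbital) = 5×(-0.4Δₒ) + 0×(0.6Δₒ) = -2.0Δₒ; with Δₒ = 369 kJ/mol that is -738 kJ/mol.
High-spin d⁵ would be t2g^3 e_g^2 with 0 pairs; low-spin has 2, so 2 excess pairs cost +2P = +406 kJ/mol.
Overall CFSE = -738 + 406 = -332 kJ/mol.

-332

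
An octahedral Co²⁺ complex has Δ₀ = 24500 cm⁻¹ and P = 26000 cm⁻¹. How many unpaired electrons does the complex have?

3

Group 9 minus oxidation state +2 gives a d⁷ configuration for Co²⁺.
With Δ₀ < P the complex is high-spin.
Configuration: t2g^5 e_g^2.
Unpaired electrons: 3.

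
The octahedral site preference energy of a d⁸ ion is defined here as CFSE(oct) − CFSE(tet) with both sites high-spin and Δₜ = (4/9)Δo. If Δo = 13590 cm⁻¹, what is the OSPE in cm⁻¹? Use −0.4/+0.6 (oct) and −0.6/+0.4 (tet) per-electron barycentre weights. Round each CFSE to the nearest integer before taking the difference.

Octahedral (high-spin): t2g^6 e_g^2, CFSE = 6(−0.4) + 2(+0.6) = -1.2Δo = -1.2 × 13590 = -16308 cm⁻¹.
Tetrahedral e^4 t2^4 gives -0.8Δₜ = -0.8 × (4/9) × 13590 = -4832 cm⁻¹.
OSPE = -16308 − (-4832) = -11476 cm⁻¹.

-11476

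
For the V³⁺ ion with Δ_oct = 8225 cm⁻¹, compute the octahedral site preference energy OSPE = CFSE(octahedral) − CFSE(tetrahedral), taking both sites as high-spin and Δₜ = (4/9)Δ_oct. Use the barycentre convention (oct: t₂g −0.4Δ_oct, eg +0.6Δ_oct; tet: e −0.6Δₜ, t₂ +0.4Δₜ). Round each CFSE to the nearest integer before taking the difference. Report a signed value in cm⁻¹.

-2193

V sits in group 5; removing 3 electrons leaves V³⁺ with 5 − 3 = 2 d electrons.
In an octahedral site d² (HS) is t2g^2 e_g^0, giving CFSE(oct) = -0.8Δ_oct = -6580 cm⁻¹.
Tetrahedral: e^2 t2^0, CFSE = 2(−0.6) + 0(+0.4) = -1.2Δₜ = -1.2 × (4/9) × 8225 = -4387 cm⁻¹.
OSPE = -6580 − (-4387) = -2193 cm⁻¹.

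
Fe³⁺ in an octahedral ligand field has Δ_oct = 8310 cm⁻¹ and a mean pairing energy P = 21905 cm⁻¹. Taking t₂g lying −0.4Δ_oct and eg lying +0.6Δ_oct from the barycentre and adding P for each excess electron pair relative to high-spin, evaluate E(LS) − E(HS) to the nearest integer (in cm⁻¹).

27190

Fe is in group 8, so Fe³⁺ is d⁵ (8 − 3 = 5).
In the high-spin limit (t₂g³ eg²) the orbital term is 0.0Δ_oct = 0 cm⁻¹, with no excess pairing.
Low-spin t₂g⁵ eg⁰ gives -2.0Δ_oct = -16620 cm⁻¹, but forming 2 extra pairs costs 2P = 43810 cm⁻¹, so E(LS) = -16620 + 43810 = 27190 cm⁻¹.
E(LS) − E(HS) = 27190 − (0) = 27190 cm⁻¹.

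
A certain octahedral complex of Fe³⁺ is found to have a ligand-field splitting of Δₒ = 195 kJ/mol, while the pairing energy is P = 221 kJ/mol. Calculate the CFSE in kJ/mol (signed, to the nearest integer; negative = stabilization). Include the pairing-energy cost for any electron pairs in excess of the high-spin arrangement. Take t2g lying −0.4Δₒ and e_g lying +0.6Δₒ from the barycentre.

0

Fe is in group 8, so Fe³⁺ is d⁵ (8 − 3 = 5).
Here Δₒ < P (195 < 221), so the high-spin state is favoured.
Filling d⁵ accordingly: t2g^3 e_g^2.
Orbital CFSE = 0.0Δₒ = 0.0 × 195 = 0 kJ/mol.
High-spin has no excess pairs, so no pairing correction applies.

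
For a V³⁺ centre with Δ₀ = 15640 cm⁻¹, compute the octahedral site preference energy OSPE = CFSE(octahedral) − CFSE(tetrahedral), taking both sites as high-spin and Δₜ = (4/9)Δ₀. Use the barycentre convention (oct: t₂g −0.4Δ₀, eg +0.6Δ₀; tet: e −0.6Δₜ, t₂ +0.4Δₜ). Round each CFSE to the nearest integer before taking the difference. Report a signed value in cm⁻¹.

V is in group 5, so V³⁺ is d² (5 − 3 = 2).
Octahedral high-spin t2g^2 e_g^0: CFSE = -0.8 × 15640 = -12512 cm⁻¹.
Tetrahedral: e^2 t2^0, CFSE = 2(−0.6) + 0(+0.4) = -1.2Δₜ = -1.2 × (4/9) × 15640 = -8341 cm⁻¹.
OSPE = -12512 − (-8341) = -4171 cm⁻¹.

-4171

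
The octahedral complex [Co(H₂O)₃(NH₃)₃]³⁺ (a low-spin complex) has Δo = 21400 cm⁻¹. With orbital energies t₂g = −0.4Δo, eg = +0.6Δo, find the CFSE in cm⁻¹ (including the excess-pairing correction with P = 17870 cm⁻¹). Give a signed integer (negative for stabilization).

-15620

Ligand charges: 3×(+0) from H₂O and 3×(+0) from NH₃ sum to +0; with overall charge +3, Co is +3.
Co sits in group 9; removing 3 electrons leaves Co³⁺ with 9 − 3 = 6 d electrons.
Configuration: t₂g⁶ eg⁰.
CFSE(orbital) = 6×(-0.4Δo) + 0×(0.6Δo) = -2.4Δo; with Δo = 21400 cm⁻¹ that is -51360 cm⁻¹.
High-spin d⁶ would be t₂g⁴ eg² with 1 pair; low-spin has 3, so 2 excess pairs cost +2P = +35740 cm⁻¹.
Net CFSE = -51360 + 35740 = -15620 cm⁻¹.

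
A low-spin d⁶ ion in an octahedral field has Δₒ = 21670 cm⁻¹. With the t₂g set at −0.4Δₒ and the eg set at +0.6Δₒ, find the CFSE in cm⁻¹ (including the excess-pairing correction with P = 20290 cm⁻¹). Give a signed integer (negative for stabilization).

The d⁶ electrons fill as t₂g⁶ eg⁰.
CFSE(orbital) = 6×(-0.4Δₒ) + 0×(0.6Δₒ) = -2.4Δₒ; with Δₒ = 21670 cm⁻¹ that is -52008 cm⁻¹.
Relative to high-spin t₂g⁴ eg² (1 paired), the low-spin configuration has 2 additional pairs, contributing +2 × 20290 = +40580 cm⁻¹.
Combining: -52008 + 40580 = -11428 cm⁻¹.

-11428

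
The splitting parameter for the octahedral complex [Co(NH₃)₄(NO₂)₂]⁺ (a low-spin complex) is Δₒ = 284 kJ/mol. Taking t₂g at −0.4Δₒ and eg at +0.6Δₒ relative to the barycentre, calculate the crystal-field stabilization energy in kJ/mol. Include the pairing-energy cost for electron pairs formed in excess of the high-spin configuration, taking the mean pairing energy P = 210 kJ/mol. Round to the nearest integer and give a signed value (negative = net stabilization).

Ligand charges: 4×(+0) from NH₃ and 2×(-1) from NO₂⁻ sum to -2; with overall charge +1, Co is +3.
Co sits in group 9; removing 3 electrons leaves Co³⁺ with 9 − 3 = 6 d electrons.
Configuration: t₂g⁶ eg⁰.
Orbital CFSE = 6(-0.4) + 0(0.6) = -2.4Δₒ = -2.4 × 284 = -682 kJ/mol.
Pairing penalty: 3 pairs vs 1 in the high-spin reference → 2 extra × P = 420 kJ/mol.
Overall CFSE = -682 + 420 = -262 kJ/mol.

-262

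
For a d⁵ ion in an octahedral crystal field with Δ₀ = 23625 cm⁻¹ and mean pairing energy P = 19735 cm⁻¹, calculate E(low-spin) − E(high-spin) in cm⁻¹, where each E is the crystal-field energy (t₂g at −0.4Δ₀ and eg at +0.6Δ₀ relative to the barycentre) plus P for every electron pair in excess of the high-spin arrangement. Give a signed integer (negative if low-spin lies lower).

High-spin d⁵ fills as t₂g³ eg² with CFSE 3(−0.4) + 2(+0.6) = 0.0Δ₀ = 0 cm⁻¹.
Low-spin: t₂g⁵ eg⁰, orbital CFSE = -2.0Δ₀ = -47250 cm⁻¹; plus 2 excess pairs × P = +39470 cm⁻¹; total -7780 cm⁻¹.
Thus E(LS) − E(HS) = -7780 cm⁻¹.

-7780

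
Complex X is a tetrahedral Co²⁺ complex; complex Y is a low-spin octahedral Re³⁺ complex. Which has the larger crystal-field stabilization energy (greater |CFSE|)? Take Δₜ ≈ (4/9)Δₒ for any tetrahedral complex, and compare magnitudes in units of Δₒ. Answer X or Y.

Y

X: Group 9 minus oxidation state +2 gives a d⁷ configuration for Co²⁺; With tetrahedral geometry the complex is necessarily high-spin; e⁴ t₂³, CFSE = -1.2Δₜ ≈ -0.53Δₒ.
Y: Re³⁺: group 7, so d-count = 7 − 3 = 4; t₂g⁴ eg⁰, CFSE = -1.6Δₒ.
So Y has the larger |CFSE|.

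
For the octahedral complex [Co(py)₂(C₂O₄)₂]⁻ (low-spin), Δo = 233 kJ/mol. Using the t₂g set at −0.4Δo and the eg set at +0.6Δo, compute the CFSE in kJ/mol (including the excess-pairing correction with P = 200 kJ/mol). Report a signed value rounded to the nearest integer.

-159

Ligand charges: 2×(+0) from py and 2×(-2) from C₂O₄²⁻ sum to -4; with overall charge -1, Co is +3.
Co is in group 9, so Co³⁺ is d⁶ (9 − 3 = 6).
Configuration: t₂g⁶ eg⁰.
Orbital CFSE = 6(-0.4) + 0(0.6) = -2.4Δo = -2.4 × 233 = -559 kJ/mol.
Relative to high-spin t₂g⁴ eg² (1 paired), the low-spin configuration has 2 additional pairs, contributing +2 × 200 = +400 kJ/mol.
Net CFSE = -559 + 400 = -159 kJ/mol.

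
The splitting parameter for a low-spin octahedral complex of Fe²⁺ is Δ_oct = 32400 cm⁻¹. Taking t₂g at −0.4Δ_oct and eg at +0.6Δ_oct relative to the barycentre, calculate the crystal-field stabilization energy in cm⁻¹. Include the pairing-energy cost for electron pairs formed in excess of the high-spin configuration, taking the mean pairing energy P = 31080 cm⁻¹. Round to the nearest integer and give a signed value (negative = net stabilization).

-15600

Fe²⁺: group 8, so d-count = 8 − 2 = 6.
Electron filling gives t₂g⁶ eg⁰.
CFSE(orbital) = 6×(-0.4Δ_oct) + 0×(0.6Δ_oct) = -2.4Δ_oct; with Δ_oct = 32400 cm⁻¹ that is -77760 cm⁻¹.
High-spin d⁶ would be t₂g⁴ eg² with 1 pair; low-spin has 3, so 2 excess pairs cost +2P = +62160 cm⁻¹.
Combining: -77760 + 62160 = -15600 cm⁻¹.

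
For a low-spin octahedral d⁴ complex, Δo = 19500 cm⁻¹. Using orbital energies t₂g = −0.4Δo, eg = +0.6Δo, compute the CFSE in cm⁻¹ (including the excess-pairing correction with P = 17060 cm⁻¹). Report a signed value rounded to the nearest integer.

-14140

Electron filling gives t₂g⁴ eg⁰.
Orbital CFSE = 4(-0.4) + 0(0.6) = -1.6Δo = -1.6 × 19500 = -31200 cm⁻¹.
High-spin d⁴ would be t₂g³ eg¹ with 0 pairs; low-spin has 1, so 1 excess pair costs +1P = +17060 cm⁻¹.
Net CFSE = -31200 + 17060 = -14140 cm⁻¹.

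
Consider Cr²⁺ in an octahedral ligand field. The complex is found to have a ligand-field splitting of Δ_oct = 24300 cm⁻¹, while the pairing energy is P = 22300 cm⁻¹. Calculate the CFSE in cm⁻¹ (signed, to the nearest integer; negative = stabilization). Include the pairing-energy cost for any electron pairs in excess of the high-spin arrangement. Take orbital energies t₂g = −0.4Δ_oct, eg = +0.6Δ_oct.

Cr sits in group 6; removing 2 electrons leaves Cr²⁺ with 6 − 2 = 4 d electrons.
Here Δ_oct > P (24300 > 22300), so the low-spin state is favoured.
That gives t₂g⁴ eg⁰.
Orbital CFSE = -1.6Δ_oct = -1.6 × 24300 = -38880 cm⁻¹.
Excess pairs vs high-spin: 1 − 0 = 1; pairing cost = +22300 cm⁻¹.
Net CFSE = -38880 + 22300 = -16580 cm⁻¹.

-16580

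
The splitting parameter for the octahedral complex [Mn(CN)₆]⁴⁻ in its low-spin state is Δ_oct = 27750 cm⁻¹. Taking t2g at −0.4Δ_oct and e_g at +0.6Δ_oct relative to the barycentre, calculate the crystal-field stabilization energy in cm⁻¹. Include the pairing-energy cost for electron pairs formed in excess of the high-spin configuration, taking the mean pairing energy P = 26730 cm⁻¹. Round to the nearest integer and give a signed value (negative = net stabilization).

-2040

Each CN⁻ contributes -1; 6 × (-1) = -6. With overall charge -4, Mn is in the +2 oxidation state.
Group 7 minus oxidation state +2 gives a d⁵ configuration for Mn²⁺.
The d⁵ electrons fill as t2g^5 e_g^0.
Orbital CFSE = 5(-0.4) + 0(0.6) = -2.0Δ_oct = -2.0 × 27750 = -55500 cm⁻¹.
High-spin d⁵ would be t2g^3 e_g^2 with 0 pairs; low-spin has 2, so 2 excess pairs cost +2P = +53460 cm⁻¹.
Combining: -55500 + 53460 = -2040 cm⁻¹.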